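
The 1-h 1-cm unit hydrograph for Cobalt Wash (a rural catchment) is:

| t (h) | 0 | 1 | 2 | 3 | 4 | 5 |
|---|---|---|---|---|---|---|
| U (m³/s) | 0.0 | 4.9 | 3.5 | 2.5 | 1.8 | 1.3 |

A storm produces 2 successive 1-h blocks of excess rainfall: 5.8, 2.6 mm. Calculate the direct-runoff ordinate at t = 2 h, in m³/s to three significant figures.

Q ≈ 3.30 m³/s

By discrete convolution, Q_j = Σ (P_i / 10 mm) · U_{j−i}.
At t = 2 h (j=2): Q = (5.8/10)·3.5 + (2.6/10)·4.9 = 3.30 m³/s.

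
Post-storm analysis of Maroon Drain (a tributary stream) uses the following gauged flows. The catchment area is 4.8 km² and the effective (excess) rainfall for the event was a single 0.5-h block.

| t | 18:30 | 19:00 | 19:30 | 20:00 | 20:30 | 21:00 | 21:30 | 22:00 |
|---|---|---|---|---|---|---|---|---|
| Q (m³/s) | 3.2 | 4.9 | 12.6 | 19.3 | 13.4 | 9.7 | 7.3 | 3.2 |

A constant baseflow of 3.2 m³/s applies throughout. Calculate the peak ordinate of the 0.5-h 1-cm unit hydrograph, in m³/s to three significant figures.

Direct runoff: 0.0, 1.7, 9.4, 16.1, 10.2, 6.5, 4.1, 0.0 m³/s; ΣQ_DR = 48.00 m³/s, peak = 16.1 m³/s.
Runoff depth d = ΣQ_DR·Δt / A = 48.00 × 1800 / (4.8 km²) = 18.00 mm.
The 1-cm UH is the DRH scaled by (10 mm)/d, so U_p = 16.1 × 10/18.00 = 8.94 m³/s.

U_p ≈ 8.94 m³/s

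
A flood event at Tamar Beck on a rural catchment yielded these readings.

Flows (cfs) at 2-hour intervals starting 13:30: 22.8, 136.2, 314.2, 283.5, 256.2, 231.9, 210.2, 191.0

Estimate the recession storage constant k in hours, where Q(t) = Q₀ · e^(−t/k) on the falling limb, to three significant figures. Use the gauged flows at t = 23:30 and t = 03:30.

On the falling limb, Q drops from 231.9 to 191.0 cfs between t = 23:30 and t = 03:30 (Δt = 4 h).
k = −Δt / ln(Q₂/Q₁) = −4 / ln(191.0/231.9) = 20.6 h.

k ≈ 20.6 h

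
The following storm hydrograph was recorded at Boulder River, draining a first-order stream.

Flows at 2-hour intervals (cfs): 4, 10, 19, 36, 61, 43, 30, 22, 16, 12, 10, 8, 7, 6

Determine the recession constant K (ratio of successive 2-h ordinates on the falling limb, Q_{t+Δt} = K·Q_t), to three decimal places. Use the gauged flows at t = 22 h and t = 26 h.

K ≈ 0.866

Using the recession-limb readings at t = 22 h and t = 26 h: Q falls from 8 to 6 cfs over 2 intervals.
K = (Q₂/Q₁)^(1/2) = (6/8)^(1/2) = 0.866.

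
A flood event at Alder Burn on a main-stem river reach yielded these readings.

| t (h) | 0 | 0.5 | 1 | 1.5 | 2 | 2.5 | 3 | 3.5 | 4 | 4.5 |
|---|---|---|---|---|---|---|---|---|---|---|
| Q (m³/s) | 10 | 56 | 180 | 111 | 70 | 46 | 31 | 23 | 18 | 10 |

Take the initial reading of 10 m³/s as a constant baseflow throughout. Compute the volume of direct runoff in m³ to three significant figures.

V ≈ 8.19 × 10^5 m³

Direct-runoff ordinates (Q − Q_b): 0.0, 46.0, 170.0, 101.0, 60.0, 36.0, 21.0, 13.0, 8.0, 0.0 m³/s.
ΣQ_DR = 455.0 m³/s.
With Δt = 0.5 h = 1800 s, V = ΣQ_DR · Δt = 455.0 × 1800 = 8.19 × 10^5 m³.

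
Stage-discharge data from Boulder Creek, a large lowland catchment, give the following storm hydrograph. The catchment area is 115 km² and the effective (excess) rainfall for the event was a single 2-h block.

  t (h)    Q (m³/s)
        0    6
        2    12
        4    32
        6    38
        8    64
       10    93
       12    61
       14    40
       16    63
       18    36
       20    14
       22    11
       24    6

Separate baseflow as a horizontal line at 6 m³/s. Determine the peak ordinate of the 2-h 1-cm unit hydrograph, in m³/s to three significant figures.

Direct runoff: 0.0, 6.0, 26.0, 32.0, 58.0, 87.0, 55.0, 34.0, 57.0, 30.0, 8.0, 5.0, 0.0 m³/s; ΣQ_DR = 398.0 m³/s, peak = 87.0 m³/s.
Runoff depth d = ΣQ_DR·Δt / A = 398.0 × 7200 / (115 km²) = 24.92 mm.
The 1-cm UH is the DRH scaled by (10 mm)/d, so U_p = 87.0 × 10/24.92 = 34.9 m³/s.

U_p ≈ 34.9 m³/s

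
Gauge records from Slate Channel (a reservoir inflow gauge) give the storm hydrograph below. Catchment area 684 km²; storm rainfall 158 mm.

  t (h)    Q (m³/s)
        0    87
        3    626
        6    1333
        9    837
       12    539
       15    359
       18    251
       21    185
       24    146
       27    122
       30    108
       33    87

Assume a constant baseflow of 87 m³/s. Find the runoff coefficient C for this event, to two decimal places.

ΣQ_DR = 3636 m³/s; V = ΣQ_DR·Δt = 3.927 × 10^7 m³.
Runoff depth d = V / A = 57.41 mm.
C = d / P = 57.41 / 158 = 0.36.

C ≈ 0.36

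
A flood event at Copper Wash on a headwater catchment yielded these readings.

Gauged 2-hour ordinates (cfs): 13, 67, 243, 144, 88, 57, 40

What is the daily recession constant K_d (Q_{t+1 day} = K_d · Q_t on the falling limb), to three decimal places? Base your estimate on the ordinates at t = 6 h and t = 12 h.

Between t = 6 h and t = 12 h the flow falls from 144 to 40 cfs over 3×2 h = 6 h.
Per-interval ratio K = (40/144)^(1/3) = 0.6525; K_d = K^(24/2) = 0.006.

K_d ≈ 0.006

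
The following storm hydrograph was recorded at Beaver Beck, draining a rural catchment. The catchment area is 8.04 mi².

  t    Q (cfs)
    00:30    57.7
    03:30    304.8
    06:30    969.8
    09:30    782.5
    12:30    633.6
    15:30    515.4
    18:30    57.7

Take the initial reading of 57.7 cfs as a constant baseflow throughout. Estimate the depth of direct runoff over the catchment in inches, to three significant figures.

d ≈ 1.69 in

Direct runoff: 0.0, 247.1, 912.1, 724.8, 575.9, 457.7, 0.0 cfs; ΣQ_DR = 2918 cfs.
V = ΣQ_DR · Δt = 2918 × 10800 s = 3.151 × 10^7 ft³.
Over A = 8.04 mi², depth = V / A = 1.69 in.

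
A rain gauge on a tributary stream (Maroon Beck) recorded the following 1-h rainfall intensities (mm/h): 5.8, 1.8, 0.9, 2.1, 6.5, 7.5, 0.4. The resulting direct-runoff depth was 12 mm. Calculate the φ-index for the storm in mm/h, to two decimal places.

φ ≈ 2.60 mm/h

Only the 3 blocks with intensity above φ contribute runoff: 5.8, 6.5, 7.5 mm/h.
Σ(I−φ)·Δt = d  ⇒  (5.8+6.5+7.5 − 3φ)·1 = 12
φ = (19.80 − 12/1) / 3 = 2.60 mm/h.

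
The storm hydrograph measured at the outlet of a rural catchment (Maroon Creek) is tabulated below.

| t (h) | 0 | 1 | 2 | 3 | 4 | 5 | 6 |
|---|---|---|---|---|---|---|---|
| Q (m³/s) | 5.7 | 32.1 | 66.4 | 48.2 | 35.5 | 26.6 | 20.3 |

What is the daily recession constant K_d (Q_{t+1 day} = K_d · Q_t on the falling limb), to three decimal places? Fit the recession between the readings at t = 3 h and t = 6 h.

Between t = 3 h and t = 6 h the flow falls from 48.2 to 20.3 m³/s over 3×1 h = 3 h.
Per-interval ratio K = (20.3/48.2)^(1/3) = 0.7496; K_d = K^(24/1) = 0.001.

K_d ≈ 0.001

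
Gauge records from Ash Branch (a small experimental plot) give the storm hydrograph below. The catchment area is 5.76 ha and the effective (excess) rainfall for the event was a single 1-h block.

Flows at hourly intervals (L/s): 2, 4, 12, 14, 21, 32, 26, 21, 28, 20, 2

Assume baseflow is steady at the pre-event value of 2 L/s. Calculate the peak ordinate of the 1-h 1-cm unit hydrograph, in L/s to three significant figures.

U_p ≈ 30.0 L/s

Direct runoff: 0.0, 2.0, 10.0, 12.0, 19.0, 30.0, 24.0, 19.0, 26.0, 18.0, 0.0 L/s; ΣQ_DR = 160.0 L/s, peak = 30.0 L/s.
Runoff depth d = ΣQ_DR·Δt / A = 160.0 × 3600 / (5.76 ha) = 10.00 mm.
The 1-cm UH is the DRH scaled by (10 mm)/d, so U_p = 30.0 × 10/10.00 = 30.0 L/s.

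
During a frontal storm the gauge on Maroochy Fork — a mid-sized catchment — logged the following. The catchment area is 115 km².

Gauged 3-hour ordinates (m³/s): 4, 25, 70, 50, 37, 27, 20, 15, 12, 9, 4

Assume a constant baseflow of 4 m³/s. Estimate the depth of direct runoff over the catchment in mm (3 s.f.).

Direct runoff: 0.0, 21.0, 66.0, 46.0, 33.0, 23.0, 16.0, 11.0, 8.0, 5.0, 0.0 m³/s; ΣQ_DR = 229.0 m³/s.
V = ΣQ_DR · Δt = 229.0 × 10800 s = 2.473 × 10^6 m³.
Over A = 115 km², depth = V / A = 21.5 mm.

d ≈ 21.5 mm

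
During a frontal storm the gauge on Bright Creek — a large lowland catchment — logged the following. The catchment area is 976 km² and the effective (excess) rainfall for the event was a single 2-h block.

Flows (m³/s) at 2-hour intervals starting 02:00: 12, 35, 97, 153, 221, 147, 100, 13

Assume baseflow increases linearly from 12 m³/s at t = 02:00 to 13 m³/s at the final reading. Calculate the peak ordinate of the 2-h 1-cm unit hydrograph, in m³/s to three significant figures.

Direct runoff: 0.00, 22.86, 84.71, 140.57, 208.43, 134.29, 87.14, 0.00 m³/s; ΣQ_DR = 678.0 m³/s, peak = 208.43 m³/s.
Runoff depth d = ΣQ_DR·Δt / A = 678.0 × 7200 / (976 km²) = 5.002 mm.
The 1-cm UH is the DRH scaled by (10 mm)/d, so U_p = 208.43 × 10/5.002 = 417 m³/s.

U_p ≈ 417 m³/s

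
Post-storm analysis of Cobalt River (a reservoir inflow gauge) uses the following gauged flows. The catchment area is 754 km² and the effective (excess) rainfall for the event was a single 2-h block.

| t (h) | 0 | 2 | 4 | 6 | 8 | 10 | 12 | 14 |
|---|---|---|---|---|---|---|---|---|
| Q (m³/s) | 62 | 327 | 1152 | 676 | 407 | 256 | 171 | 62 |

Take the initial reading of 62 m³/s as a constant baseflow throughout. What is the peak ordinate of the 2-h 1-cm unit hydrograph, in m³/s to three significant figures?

U_p ≈ 436 m³/s

Direct runoff: 0.0, 265.0, 1090.0, 614.0, 345.0, 194.0, 109.0, 0.0 m³/s; ΣQ_DR = 2617 m³/s, peak = 1090.0 m³/s.
Runoff depth d = ΣQ_DR·Δt / A = 2617 × 7200 / (754 km²) = 24.99 mm.
The 1-cm UH is the DRH scaled by (10 mm)/d, so U_p = 1090.0 × 10/24.99 = 436 m³/s.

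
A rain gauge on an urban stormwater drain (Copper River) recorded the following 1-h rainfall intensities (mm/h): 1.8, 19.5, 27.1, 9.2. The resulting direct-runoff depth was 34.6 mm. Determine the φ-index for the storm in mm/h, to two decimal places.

Only the 3 blocks with intensity above φ contribute runoff: 19.5, 27.1, 9.2 mm/h.
Σ(I−φ)·Δt = d  ⇒  (19.5+27.1+9.2 − 3φ)·1 = 34.6
φ = (55.80 − 34.6/1) / 3 = 7.07 mm/h.

φ ≈ 7.07 mm/h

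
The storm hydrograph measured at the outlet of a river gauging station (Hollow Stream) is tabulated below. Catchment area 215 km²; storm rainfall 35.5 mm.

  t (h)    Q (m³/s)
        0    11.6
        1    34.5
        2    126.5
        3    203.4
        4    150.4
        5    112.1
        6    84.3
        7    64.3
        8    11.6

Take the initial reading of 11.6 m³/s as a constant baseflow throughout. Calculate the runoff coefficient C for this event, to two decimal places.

ΣQ_DR = 694.3 m³/s; V = ΣQ_DR·Δt = 2.499 × 10^6 m³.
Runoff depth d = V / A = 11.63 mm.
C = d / P = 11.63 / 35.5 = 0.33.

C ≈ 0.33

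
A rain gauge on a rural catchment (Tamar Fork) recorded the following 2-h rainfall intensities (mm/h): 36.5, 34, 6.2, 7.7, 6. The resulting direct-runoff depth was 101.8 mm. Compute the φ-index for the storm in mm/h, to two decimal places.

φ ≈ 9.80 mm/h

Only the 2 blocks with intensity above φ contribute runoff: 36.5, 34 mm/h.
Σ(I−φ)·Δt = d  ⇒  (36.5+34 − 2φ)·2 = 101.8
φ = (70.50 − 101.8/2) / 2 = 9.80 mm/h.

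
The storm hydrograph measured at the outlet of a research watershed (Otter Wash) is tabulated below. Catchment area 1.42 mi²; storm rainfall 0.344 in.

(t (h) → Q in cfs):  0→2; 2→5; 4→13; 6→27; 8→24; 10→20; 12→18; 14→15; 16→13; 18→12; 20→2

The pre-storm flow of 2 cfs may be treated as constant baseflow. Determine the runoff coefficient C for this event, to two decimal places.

ΣQ_DR = 129.0 cfs; V = ΣQ_DR·Δt = 9.288 × 10^5 ft³.
Runoff depth d = V / A = 0.2815 in.
C = d / P = 0.2815 / 0.344 = 0.82.

C ≈ 0.82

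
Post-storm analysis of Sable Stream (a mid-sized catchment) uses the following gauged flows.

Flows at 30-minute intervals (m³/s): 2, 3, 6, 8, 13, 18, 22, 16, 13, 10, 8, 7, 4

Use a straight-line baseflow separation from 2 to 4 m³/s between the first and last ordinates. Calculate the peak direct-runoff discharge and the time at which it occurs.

Subtracting baseflow gives direct-runoff ordinates: 0.00, 0.83, 3.67, 5.50, 10.33, 15.17, 19.00, 12.83, 9.67, 6.50, 4.33, 3.17, 0.00 m³/s.
The maximum is 19.00 m³/s, occurring at the reading for t = 3 h.

Q_p = 19.00 m³/s at t = 3 h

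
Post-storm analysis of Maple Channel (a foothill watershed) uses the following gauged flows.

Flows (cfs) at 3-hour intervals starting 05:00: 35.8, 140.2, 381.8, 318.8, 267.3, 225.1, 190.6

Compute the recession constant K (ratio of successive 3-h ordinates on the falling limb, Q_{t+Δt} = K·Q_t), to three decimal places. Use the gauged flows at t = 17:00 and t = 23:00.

K ≈ 0.844

Using the recession-limb readings at t = 17:00 and t = 23:00: Q falls from 267.3 to 190.6 cfs over 2 intervals.
K = (Q₂/Q₁)^(1/2) = (190.6/267.3)^(1/2) = 0.844.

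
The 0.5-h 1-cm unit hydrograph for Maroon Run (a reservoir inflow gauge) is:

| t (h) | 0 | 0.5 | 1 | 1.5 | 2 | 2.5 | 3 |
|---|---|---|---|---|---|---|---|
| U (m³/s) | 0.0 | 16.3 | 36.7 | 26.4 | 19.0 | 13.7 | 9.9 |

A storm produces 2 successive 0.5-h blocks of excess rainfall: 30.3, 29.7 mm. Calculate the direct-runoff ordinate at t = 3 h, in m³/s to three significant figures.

Q ≈ 70.7 m³/s

By discrete convolution, Q_j = Σ (P_i / 10 mm) · U_{j−i}.
At t = 3 h (j=6): Q = (30.3/10)·9.9 + (29.7/10)·13.7 = 70.7 m³/s.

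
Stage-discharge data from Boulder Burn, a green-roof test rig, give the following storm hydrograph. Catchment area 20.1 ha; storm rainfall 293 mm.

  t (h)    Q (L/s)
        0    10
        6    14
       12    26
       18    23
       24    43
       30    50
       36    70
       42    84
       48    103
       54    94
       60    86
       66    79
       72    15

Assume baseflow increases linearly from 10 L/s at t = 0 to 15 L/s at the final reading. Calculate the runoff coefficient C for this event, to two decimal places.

C ≈ 0.20

ΣQ_DR = 534.5 L/s; V = ΣQ_DR·Δt = 1.155 × 10^7 L.
Runoff depth d = V / A = 57.44 mm.
C = d / P = 57.44 / 293 = 0.20.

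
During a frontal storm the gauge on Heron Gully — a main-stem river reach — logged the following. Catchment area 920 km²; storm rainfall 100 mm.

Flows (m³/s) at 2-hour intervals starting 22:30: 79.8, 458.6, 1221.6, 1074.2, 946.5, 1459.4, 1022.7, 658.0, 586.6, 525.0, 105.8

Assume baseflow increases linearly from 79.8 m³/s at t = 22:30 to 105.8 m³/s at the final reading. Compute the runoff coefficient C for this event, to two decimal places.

ΣQ_DR = 7117 m³/s; V = ΣQ_DR·Δt = 5.125 × 10^7 m³.
Runoff depth d = V / A = 55.70 mm.
C = d / P = 55.70 / 100 = 0.56.

C ≈ 0.56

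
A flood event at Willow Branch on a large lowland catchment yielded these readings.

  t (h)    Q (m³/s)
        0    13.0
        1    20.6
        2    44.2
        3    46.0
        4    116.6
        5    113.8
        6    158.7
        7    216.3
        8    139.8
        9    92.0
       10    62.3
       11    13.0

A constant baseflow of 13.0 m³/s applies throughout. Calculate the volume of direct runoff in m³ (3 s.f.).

V ≈ 3.17 × 10^6 m³

Direct-runoff ordinates (Q − Q_b): 0.0, 7.6, 31.2, 33.0, 103.6, 100.8, 145.7, 203.3, 126.8, 79.0, 49.3, 0.0 m³/s.
ΣQ_DR = 880.3 m³/s.
With Δt = 1 h = 3600 s, V = ΣQ_DR · Δt = 880.3 × 3600 = 3.17 × 10^6 m³.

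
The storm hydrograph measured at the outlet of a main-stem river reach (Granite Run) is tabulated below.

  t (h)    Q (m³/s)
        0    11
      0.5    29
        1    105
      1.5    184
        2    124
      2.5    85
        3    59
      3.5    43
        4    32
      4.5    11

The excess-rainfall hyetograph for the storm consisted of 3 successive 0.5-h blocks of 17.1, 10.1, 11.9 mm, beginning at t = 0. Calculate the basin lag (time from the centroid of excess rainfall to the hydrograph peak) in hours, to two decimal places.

t_L ≈ 0.82 h

Centroid of excess rainfall: t_c = Σ P_i·t̄_i / ΣP_i = 0.6835 h (block centres at 0.25, 0.75, 1.25 h).
Hydrograph peak occurs at t = 1.5 h, so basin lag t_L = 1.5 − 0.6835 = 0.82 h.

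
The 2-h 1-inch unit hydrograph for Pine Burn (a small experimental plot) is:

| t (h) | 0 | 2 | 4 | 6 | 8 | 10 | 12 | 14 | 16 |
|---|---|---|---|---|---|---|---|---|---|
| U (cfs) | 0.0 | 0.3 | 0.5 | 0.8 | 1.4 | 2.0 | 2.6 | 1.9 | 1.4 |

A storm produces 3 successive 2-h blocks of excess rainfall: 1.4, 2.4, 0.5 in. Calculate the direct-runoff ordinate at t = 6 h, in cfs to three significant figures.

Q ≈ 2.47 cfs

By discrete convolution, Q_j = Σ (P_i / 1 in) · U_{j−i}.
At t = 6 h (j=3): Q = (1.4/1)·0.8 + (2.4/1)·0.5 + (0.5/1)·0.3 = 2.47 cfs.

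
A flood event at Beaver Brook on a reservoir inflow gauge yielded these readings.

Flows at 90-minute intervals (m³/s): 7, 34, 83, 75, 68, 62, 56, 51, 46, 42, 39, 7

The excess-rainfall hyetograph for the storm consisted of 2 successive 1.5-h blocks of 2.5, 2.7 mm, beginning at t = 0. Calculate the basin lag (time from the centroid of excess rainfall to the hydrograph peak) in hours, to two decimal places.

Centroid of excess rainfall: t_c = Σ P_i·t̄_i / ΣP_i = 1.5288 h (block centres at 0.75, 2.25 h).
Hydrograph peak occurs at t = 3 h, so basin lag t_L = 3 − 1.5288 = 1.47 h.

t_L ≈ 1.47 h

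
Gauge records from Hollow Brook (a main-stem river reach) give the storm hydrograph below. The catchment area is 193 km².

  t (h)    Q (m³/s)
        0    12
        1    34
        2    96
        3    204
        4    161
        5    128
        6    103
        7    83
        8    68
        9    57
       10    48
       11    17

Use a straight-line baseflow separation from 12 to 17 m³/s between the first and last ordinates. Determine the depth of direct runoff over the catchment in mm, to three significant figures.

Direct runoff: 0.00, 21.55, 83.09, 190.64, 147.18, 113.73, 88.27, 67.82, 52.36, 40.91, 31.45, 0.00 m³/s; ΣQ_DR = 837.0 m³/s.
V = ΣQ_DR · Δt = 837.0 × 3600 s = 3.013 × 10^6 m³.
Over A = 193 km², depth = V / A = 15.6 mm.

d ≈ 15.6 mm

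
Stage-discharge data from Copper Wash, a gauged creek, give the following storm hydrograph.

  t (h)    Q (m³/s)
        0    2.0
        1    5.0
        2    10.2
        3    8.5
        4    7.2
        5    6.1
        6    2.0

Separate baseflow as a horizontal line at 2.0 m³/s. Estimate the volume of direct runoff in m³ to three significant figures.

V ≈ 97200 m³

Direct-runoff ordinates (Q − Q_b): 0.0, 3.0, 8.2, 6.5, 5.2, 4.1, 0.0 m³/s.
ΣQ_DR = 27.00 m³/s.
With Δt = 1 h = 3600 s, V = ΣQ_DR · Δt = 27.00 × 3600 = 97200 m³.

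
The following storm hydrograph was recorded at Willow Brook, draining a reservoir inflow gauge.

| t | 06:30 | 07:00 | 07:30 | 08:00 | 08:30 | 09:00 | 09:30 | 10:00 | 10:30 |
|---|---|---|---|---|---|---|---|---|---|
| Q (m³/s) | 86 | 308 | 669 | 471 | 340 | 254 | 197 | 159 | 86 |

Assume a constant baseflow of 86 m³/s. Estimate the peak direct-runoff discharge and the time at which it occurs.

Q_p = 583.0 m³/s at t = 07:30

Subtracting baseflow gives direct-runoff ordinates: 0.0, 222.0, 583.0, 385.0, 254.0, 168.0, 111.0, 73.0, 0.0 m³/s.
The maximum is 583.0 m³/s, occurring at the reading for t = 07:30.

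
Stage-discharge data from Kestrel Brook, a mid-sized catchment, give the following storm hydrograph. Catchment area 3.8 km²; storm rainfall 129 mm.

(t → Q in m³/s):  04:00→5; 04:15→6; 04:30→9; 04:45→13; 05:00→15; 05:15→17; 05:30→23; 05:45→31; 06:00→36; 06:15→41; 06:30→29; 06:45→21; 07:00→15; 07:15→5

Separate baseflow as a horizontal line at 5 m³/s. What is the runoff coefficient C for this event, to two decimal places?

ΣQ_DR = 196.0 m³/s; V = ΣQ_DR·Δt = 1.764 × 10^5 m³.
Runoff depth d = V / A = 46.42 mm.
C = d / P = 46.42 / 129 = 0.36.

C ≈ 0.36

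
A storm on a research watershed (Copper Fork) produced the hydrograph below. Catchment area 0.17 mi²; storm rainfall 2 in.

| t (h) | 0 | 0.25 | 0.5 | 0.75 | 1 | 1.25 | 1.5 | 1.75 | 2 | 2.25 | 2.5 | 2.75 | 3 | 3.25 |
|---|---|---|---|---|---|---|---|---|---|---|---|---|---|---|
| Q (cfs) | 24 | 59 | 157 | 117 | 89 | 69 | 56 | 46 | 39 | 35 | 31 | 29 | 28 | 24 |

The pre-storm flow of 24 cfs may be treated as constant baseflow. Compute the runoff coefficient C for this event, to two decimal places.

C ≈ 0.53

ΣQ_DR = 467.0 cfs; V = ΣQ_DR·Δt = 4.203 × 10^5 ft³.
Runoff depth d = V / A = 1.064 in.
C = d / P = 1.064 / 2 = 0.53.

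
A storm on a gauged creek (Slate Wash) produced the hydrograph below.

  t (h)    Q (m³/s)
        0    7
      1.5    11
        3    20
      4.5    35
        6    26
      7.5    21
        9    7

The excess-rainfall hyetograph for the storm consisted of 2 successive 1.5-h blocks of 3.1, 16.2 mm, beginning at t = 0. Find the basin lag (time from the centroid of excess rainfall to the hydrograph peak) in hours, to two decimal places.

t_L ≈ 2.49 h

Centroid of excess rainfall: t_c = Σ P_i·t̄_i / ΣP_i = 2.0091 h (block centres at 0.75, 2.25 h).
Hydrograph peak occurs at t = 4.5 h, so basin lag t_L = 4.5 − 2.0091 = 2.49 h.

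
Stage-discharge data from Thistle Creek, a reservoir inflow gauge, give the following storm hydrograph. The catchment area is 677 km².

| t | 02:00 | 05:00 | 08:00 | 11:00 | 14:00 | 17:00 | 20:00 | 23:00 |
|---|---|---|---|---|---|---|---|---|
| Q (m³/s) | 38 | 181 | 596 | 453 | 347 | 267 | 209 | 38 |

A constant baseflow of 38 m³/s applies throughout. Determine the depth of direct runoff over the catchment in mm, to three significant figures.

Direct runoff: 0.0, 143.0, 558.0, 415.0, 309.0, 229.0, 171.0, 0.0 m³/s; ΣQ_DR = 1825 m³/s.
V = ΣQ_DR · Δt = 1825 × 10800 s = 1.971 × 10^7 m³.
Over A = 677 km², depth = V / A = 29.1 mm.

d ≈ 29.1 mm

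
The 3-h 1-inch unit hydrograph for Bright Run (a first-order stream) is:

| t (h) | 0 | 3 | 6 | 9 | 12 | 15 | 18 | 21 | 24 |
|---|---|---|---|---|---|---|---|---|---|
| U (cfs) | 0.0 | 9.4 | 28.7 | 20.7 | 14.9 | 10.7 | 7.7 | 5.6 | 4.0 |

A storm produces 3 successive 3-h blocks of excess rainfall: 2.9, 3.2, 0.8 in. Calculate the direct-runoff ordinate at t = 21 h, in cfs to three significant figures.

Q ≈ 49.4 cfs

By discrete convolution, Q_j = Σ (P_i / 1 in) · U_{j−i}.
At t = 21 h (j=7): Q = (2.9/1)·5.6 + (3.2/1)·7.7 + (0.8/1)·10.7 = 49.4 cfs.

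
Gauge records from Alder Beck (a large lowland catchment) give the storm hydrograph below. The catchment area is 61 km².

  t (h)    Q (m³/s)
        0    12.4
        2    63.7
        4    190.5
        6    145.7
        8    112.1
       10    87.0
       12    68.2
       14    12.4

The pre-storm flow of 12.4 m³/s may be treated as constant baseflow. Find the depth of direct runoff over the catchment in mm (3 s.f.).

Direct runoff: 0.0, 51.3, 178.1, 133.3, 99.7, 74.6, 55.8, 0.0 m³/s; ΣQ_DR = 592.8 m³/s.
V = ΣQ_DR · Δt = 592.8 × 7200 s = 4.268 × 10^6 m³.
Over A = 61 km², depth = V / A = 70.0 mm.

d ≈ 70.0 mm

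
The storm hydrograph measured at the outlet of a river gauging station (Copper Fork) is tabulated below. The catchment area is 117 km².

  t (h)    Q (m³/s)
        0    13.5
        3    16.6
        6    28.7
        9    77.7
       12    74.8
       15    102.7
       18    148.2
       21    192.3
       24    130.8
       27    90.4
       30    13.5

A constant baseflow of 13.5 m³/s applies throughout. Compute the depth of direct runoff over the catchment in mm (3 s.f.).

d ≈ 68.4 mm

Direct runoff: 0.0, 3.1, 15.2, 64.2, 61.3, 89.2, 134.7, 178.8, 117.3, 76.9, 0.0 m³/s; ΣQ_DR = 740.7 m³/s.
V = ΣQ_DR · Δt = 740.7 × 10800 s = 8.000 × 10^6 m³.
Over A = 117 km², depth = V / A = 68.4 mm.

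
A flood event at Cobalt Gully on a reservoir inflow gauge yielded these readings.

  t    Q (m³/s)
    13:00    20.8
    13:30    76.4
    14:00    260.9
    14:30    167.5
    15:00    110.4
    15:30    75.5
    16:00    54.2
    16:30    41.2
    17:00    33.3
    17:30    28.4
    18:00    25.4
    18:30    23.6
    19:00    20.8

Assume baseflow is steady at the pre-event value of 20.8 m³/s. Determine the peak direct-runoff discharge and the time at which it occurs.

Subtracting baseflow gives direct-runoff ordinates: 0.0, 55.6, 240.1, 146.7, 89.6, 54.7, 33.4, 20.4, 12.5, 7.6, 4.6, 2.8, 0.0 m³/s.
The maximum is 240.1 m³/s, occurring at the reading for t = 14:00.

Q_p = 240.1 m³/s at t = 14:00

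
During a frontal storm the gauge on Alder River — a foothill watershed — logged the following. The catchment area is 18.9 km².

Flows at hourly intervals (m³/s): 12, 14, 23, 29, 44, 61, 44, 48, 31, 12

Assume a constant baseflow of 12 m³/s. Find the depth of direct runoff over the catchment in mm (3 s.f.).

Direct runoff: 0.0, 2.0, 11.0, 17.0, 32.0, 49.0, 32.0, 36.0, 19.0, 0.0 m³/s; ΣQ_DR = 198.0 m³/s.
V = ΣQ_DR · Δt = 198.0 × 3600 s = 7.128 × 10^5 m³.
Over A = 18.9 km², depth = V / A = 37.7 mm.

d ≈ 37.7 mm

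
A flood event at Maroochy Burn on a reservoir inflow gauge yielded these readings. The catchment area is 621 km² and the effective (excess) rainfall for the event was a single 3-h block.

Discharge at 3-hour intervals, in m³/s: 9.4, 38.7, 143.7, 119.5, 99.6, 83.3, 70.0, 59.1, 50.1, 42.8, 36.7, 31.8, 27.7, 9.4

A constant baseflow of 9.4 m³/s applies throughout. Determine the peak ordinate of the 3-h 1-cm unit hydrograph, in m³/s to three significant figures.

U_p ≈ 112 m³/s

Direct runoff: 0.0, 29.3, 134.3, 110.1, 90.2, 73.9, 60.6, 49.7, 40.7, 33.4, 27.3, 22.4, 18.3, 0.0 m³/s; ΣQ_DR = 690.2 m³/s, peak = 134.3 m³/s.
Runoff depth d = ΣQ_DR·Δt / A = 690.2 × 10800 / (621 km²) = 12.00 mm.
The 1-cm UH is the DRH scaled by (10 mm)/d, so U_p = 134.3 × 10/12.00 = 112 m³/s.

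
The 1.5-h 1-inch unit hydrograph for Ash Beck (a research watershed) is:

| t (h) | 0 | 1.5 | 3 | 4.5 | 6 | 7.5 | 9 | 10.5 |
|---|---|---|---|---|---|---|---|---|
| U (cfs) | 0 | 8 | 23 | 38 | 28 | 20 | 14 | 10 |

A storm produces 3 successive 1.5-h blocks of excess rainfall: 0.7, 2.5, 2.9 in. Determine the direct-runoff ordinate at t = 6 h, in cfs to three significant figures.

Q ≈ 181 cfs

By discrete convolution, Q_j = Σ (P_i / 1 in) · U_{j−i}.
At t = 6 h (j=4): Q = (0.7/1)·28 + (2.5/1)·38 + (2.9/1)·23 = 181 cfs.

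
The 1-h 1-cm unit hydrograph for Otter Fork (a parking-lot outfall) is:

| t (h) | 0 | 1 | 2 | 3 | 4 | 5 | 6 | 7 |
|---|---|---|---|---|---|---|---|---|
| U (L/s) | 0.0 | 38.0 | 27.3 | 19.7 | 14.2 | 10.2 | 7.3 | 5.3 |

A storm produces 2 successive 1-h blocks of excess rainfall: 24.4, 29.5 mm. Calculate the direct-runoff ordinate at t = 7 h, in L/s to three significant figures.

Q ≈ 34.5 L/s

By discrete convolution, Q_j = Σ (P_i / 10 mm) · U_{j−i}.
At t = 7 h (j=7): Q = (24.4/10)·5.3 + (29.5/10)·7.3 = 34.5 L/s.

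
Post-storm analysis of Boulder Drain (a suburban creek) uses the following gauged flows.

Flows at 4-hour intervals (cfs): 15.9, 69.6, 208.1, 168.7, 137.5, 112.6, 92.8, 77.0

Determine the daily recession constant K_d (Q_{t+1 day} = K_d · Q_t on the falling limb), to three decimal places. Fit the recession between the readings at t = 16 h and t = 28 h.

K_d ≈ 0.314

Between t = 16 h and t = 28 h the flow falls from 137.5 to 77.0 cfs over 3×4 h = 12 h.
Per-interval ratio K = (77.0/137.5)^(1/3) = 0.8243; K_d = K^(24/4) = 0.314.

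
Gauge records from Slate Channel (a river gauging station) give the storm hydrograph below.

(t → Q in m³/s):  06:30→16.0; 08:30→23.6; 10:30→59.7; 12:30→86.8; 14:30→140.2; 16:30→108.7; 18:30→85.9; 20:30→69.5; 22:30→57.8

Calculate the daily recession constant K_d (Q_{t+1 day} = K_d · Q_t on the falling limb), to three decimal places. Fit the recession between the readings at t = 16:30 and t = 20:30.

K_d ≈ 0.068

Between t = 16:30 and t = 20:30 the flow falls from 108.7 to 69.5 m³/s over 2×2 h = 4 h.
Per-interval ratio K = (69.5/108.7)^(1/2) = 0.7996; K_d = K^(24/2) = 0.068.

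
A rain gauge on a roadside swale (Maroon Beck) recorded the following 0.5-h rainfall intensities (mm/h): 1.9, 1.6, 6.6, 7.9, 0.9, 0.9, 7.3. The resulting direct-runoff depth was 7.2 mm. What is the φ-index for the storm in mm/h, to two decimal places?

Only the 3 blocks with intensity above φ contribute runoff: 6.6, 7.9, 7.3 mm/h.
Σ(I−φ)·Δt = d  ⇒  (6.6+7.9+7.3 − 3φ)·0.5 = 7.2
φ = (21.80 − 7.2/0.5) / 3 = 2.47 mm/h.

φ ≈ 2.47 mm/h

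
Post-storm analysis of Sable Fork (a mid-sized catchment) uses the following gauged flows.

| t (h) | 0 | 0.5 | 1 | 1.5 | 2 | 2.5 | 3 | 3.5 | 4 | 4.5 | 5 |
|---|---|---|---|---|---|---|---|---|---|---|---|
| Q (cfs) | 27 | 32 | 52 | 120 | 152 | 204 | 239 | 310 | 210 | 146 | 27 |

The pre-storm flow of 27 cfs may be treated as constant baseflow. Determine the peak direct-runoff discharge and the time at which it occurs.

Subtracting baseflow gives direct-runoff ordinates: 0.0, 5.0, 25.0, 93.0, 125.0, 177.0, 212.0, 283.0, 183.0, 119.0, 0.0 cfs.
The maximum is 283.0 cfs, occurring at the reading for t = 3.5 h.

Q_p = 283.0 cfs at t = 3.5 h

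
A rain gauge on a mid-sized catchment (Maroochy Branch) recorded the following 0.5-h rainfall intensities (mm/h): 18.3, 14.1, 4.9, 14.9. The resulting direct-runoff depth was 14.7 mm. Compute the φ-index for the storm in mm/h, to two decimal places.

Only the 3 blocks with intensity above φ contribute runoff: 18.3, 14.1, 14.9 mm/h.
Σ(I−φ)·Δt = d  ⇒  (18.3+14.1+14.9 − 3φ)·0.5 = 14.7
φ = (47.30 − 14.7/0.5) / 3 = 5.97 mm/h.

φ ≈ 5.97 mm/h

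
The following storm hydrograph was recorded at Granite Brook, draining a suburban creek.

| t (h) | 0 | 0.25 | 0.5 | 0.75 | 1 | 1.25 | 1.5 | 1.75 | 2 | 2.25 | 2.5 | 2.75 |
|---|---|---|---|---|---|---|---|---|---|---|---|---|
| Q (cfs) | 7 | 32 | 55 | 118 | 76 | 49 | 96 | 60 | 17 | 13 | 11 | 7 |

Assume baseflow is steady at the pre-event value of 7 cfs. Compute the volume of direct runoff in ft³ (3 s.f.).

Direct-runoff ordinates (Q − Q_b): 0.0, 25.0, 48.0, 111.0, 69.0, 42.0, 89.0, 53.0, 10.0, 6.0, 4.0, 0.0 cfs.
ΣQ_DR = 457.0 cfs.
With Δt = 0.25 h = 900 s, V = ΣQ_DR · Δt = 457.0 × 900 = 4.11 × 10^5 ft³.

V ≈ 4.11 × 10^5 ft³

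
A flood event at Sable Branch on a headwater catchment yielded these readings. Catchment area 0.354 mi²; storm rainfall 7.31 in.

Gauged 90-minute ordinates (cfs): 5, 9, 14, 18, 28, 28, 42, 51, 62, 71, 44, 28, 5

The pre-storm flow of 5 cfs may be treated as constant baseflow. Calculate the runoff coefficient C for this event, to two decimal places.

C ≈ 0.31

ΣQ_DR = 340.0 cfs; V = ΣQ_DR·Δt = 1.836 × 10^6 ft³.
Runoff depth d = V / A = 2.232 in.
C = d / P = 2.232 / 7.31 = 0.31.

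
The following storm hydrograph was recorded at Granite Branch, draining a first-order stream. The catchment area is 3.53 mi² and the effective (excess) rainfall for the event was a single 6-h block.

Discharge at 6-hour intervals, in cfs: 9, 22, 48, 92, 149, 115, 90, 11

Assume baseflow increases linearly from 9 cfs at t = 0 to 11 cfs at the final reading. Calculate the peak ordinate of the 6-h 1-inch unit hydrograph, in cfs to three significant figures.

Direct runoff: 0.00, 12.71, 38.43, 82.14, 138.86, 104.57, 79.29, 0.00 cfs; ΣQ_DR = 456.0 cfs, peak = 138.86 cfs.
Runoff depth d = ΣQ_DR·Δt / A = 456.0 × 21600 / (3.53 mi²) = 1.201 in.
The 1-inch UH is the DRH scaled by (1 in)/d, so U_p = 138.86 × 1/1.201 = 116 cfs.

U_p ≈ 116 cfs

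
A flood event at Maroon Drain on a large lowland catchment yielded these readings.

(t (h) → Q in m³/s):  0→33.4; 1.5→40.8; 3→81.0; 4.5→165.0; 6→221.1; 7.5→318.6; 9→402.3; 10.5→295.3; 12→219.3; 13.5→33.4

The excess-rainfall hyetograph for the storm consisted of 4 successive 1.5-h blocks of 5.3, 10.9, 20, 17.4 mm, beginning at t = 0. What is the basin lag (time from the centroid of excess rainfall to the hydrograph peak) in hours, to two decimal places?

Centroid of excess rainfall: t_c = Σ P_i·t̄_i / ΣP_i = 3.6353 h (block centres at 0.75, 2.25, 3.75, 5.25 h).
Hydrograph peak occurs at t = 9 h, so basin lag t_L = 9 − 3.6353 = 5.36 h.

t_L ≈ 5.36 h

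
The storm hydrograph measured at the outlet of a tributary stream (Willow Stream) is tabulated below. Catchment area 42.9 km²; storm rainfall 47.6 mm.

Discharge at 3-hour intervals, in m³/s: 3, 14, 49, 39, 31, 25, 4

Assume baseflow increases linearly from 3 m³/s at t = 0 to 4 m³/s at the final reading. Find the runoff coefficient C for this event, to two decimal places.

ΣQ_DR = 140.5 m³/s; V = ΣQ_DR·Δt = 1.517 × 10^6 m³.
Runoff depth d = V / A = 35.37 mm.
C = d / P = 35.37 / 47.6 = 0.74.

C ≈ 0.74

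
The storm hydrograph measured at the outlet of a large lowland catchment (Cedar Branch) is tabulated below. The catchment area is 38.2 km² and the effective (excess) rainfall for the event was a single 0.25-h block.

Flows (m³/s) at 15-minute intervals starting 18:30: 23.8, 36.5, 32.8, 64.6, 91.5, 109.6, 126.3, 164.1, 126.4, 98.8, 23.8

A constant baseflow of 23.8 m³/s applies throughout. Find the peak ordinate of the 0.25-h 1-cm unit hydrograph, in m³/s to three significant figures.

Direct runoff: 0.0, 12.7, 9.0, 40.8, 67.7, 85.8, 102.5, 140.3, 102.6, 75.0, 0.0 m³/s; ΣQ_DR = 636.4 m³/s, peak = 140.3 m³/s.
Runoff depth d = ΣQ_DR·Δt / A = 636.4 × 900 / (38.2 km²) = 14.99 mm.
The 1-cm UH is the DRH scaled by (10 mm)/d, so U_p = 140.3 × 10/14.99 = 93.6 m³/s.

U_p ≈ 93.6 m³/s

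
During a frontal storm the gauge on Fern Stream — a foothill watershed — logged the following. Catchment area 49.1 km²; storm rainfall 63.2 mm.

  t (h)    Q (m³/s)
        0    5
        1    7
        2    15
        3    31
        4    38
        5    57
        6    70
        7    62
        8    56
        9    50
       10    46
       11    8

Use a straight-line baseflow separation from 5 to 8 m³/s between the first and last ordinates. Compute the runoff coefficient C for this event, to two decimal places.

ΣQ_DR = 367.0 m³/s; V = ΣQ_DR·Δt = 1.321 × 10^6 m³.
Runoff depth d = V / A = 26.91 mm.
C = d / P = 26.91 / 63.2 = 0.43.

C ≈ 0.43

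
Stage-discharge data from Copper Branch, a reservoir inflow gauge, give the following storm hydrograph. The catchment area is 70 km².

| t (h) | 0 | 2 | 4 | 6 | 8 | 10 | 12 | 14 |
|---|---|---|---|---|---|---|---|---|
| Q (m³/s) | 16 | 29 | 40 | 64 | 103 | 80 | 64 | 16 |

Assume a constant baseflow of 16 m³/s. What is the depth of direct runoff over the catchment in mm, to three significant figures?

d ≈ 29.2 mm

Direct runoff: 0.0, 13.0, 24.0, 48.0, 87.0, 64.0, 48.0, 0.0 m³/s; ΣQ_DR = 284.0 m³/s.
V = ΣQ_DR · Δt = 284.0 × 7200 s = 2.045 × 10^6 m³.
Over A = 70 km², depth = V / A = 29.2 mm.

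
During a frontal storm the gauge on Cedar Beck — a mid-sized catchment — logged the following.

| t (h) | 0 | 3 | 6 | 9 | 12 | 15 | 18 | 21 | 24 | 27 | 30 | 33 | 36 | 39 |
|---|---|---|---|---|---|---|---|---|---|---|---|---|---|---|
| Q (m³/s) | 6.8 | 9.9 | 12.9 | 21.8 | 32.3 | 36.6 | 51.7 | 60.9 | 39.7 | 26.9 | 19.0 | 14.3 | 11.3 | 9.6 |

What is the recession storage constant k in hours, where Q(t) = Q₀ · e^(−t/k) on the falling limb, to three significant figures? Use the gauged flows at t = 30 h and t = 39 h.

k ≈ 13.2 h

On the falling limb, Q drops from 19.0 to 9.6 m³/s between t = 30 h and t = 39 h (Δt = 9 h).
k = −Δt / ln(Q₂/Q₁) = −9 / ln(9.6/19.0) = 13.2 h.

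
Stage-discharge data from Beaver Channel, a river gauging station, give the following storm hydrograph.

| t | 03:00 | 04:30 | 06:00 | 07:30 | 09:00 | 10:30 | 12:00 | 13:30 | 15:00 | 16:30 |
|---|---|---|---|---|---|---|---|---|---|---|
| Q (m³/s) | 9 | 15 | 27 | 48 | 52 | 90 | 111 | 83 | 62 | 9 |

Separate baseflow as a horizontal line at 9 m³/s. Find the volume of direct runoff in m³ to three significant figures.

V ≈ 2.25 × 10^6 m³

Direct-runoff ordinates (Q − Q_b): 0.0, 6.0, 18.0, 39.0, 43.0, 81.0, 102.0, 74.0, 53.0, 0.0 m³/s.
ΣQ_DR = 416.0 m³/s.
With Δt = 1.5 h = 5400 s, V = ΣQ_DR · Δt = 416.0 × 5400 = 2.25 × 10^6 m³.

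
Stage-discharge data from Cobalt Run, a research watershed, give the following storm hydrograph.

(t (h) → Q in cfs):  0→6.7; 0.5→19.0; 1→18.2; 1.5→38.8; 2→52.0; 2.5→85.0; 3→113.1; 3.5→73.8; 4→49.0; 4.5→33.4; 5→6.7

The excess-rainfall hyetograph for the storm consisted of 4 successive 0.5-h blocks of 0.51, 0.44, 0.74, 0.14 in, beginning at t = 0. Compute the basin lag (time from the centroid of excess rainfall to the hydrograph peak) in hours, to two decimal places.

Centroid of excess rainfall: t_c = Σ P_i·t̄_i / ΣP_i = 0.8893 h (block centres at 0.25, 0.75, 1.25, 1.75 h).
Hydrograph peak occurs at t = 3 h, so basin lag t_L = 3 − 0.8893 = 2.11 h.

t_L ≈ 2.11 h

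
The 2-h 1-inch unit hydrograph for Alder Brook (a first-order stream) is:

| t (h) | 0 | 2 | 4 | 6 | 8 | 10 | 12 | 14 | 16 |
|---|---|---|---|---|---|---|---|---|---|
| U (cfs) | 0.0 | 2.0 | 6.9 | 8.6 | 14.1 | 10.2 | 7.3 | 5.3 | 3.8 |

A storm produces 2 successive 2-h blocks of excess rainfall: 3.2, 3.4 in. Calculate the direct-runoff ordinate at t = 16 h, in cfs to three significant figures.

By discrete convolution, Q_j = Σ (P_i / 1 in) · U_{j−i}.
At t = 16 h (j=8): Q = (3.2/1)·3.8 + (3.4/1)·5.3 = 30.2 cfs.

Q ≈ 30.2 cfs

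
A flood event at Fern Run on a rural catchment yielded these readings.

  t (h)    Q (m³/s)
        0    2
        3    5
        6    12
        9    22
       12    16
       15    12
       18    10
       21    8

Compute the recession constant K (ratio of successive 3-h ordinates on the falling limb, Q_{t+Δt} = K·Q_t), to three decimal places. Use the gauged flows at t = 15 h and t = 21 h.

K ≈ 0.816

Using the recession-limb readings at t = 15 h and t = 21 h: Q falls from 12 to 8 m³/s over 2 intervals.
K = (Q₂/Q₁)^(1/2) = (8/12)^(1/2) = 0.816.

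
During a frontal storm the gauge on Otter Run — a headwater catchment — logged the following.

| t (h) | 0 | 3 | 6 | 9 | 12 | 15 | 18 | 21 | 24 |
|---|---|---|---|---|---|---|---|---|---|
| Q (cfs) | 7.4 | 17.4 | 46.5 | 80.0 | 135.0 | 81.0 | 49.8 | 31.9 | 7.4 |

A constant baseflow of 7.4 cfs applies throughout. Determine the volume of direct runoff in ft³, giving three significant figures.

V ≈ 4.21 × 10^6 ft³

Direct-runoff ordinates (Q − Q_b): 0.0, 10.0, 39.1, 72.6, 127.6, 73.6, 42.4, 24.5, 0.0 cfs.
ΣQ_DR = 389.8 cfs.
With Δt = 3 h = 10800 s, V = ΣQ_DR · Δt = 389.8 × 10800 = 4.21 × 10^6 ft³.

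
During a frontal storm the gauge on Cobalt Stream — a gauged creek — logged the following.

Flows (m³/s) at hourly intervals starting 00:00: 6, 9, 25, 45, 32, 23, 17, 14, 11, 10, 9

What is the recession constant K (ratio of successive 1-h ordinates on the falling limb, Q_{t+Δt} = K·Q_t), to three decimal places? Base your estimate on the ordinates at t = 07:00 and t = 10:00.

Using the recession-limb readings at t = 07:00 and t = 10:00: Q falls from 14 to 9 m³/s over 3 intervals.
K = (Q₂/Q₁)^(1/3) = (9/14)^(1/3) = 0.863.

K ≈ 0.863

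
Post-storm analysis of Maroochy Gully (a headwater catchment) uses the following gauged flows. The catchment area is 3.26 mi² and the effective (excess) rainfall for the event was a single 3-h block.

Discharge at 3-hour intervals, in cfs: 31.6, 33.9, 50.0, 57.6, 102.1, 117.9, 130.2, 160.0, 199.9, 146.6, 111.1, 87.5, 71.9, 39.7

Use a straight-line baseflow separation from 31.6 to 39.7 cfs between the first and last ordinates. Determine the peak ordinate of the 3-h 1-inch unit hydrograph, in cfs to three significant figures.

Direct runoff: 0.00, 1.68, 17.15, 24.13, 68.01, 83.18, 94.86, 124.04, 163.32, 109.39, 73.27, 49.05, 32.82, 0.00 cfs; ΣQ_DR = 840.9 cfs, peak = 163.32 cfs.
Runoff depth d = ΣQ_DR·Δt / A = 840.9 × 10800 / (3.26 mi²) = 1.199 in.
The 1-inch UH is the DRH scaled by (1 in)/d, so U_p = 163.32 × 1/1.199 = 136 cfs.

U_p ≈ 136 cfs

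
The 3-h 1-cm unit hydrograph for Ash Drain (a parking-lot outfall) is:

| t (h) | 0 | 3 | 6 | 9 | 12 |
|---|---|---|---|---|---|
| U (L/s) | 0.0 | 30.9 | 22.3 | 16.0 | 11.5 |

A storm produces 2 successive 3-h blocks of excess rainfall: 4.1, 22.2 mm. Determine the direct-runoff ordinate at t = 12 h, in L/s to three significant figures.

By discrete convolution, Q_j = Σ (P_i / 10 mm) · U_{j−i}.
At t = 12 h (j=4): Q = (4.1/10)·11.5 + (22.2/10)·16.0 = 40.2 L/s.

Q ≈ 40.2 L/s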